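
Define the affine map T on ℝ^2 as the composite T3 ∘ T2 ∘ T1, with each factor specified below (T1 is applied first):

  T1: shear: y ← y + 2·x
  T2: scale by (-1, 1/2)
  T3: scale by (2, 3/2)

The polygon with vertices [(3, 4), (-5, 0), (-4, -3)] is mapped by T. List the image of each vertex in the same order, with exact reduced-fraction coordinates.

T1 shear: y ← y + 2·x: (3, 4) → (3, 10); (-5, 0) → (-5, -10); (-4, -3) → (-4, -11)
T2 scale by (-1, 1/2): (3, 10) → (-3, 5); (-5, -10) → (5, -5); (-4, -11) → (4, -11/2)
T3 scale by (2, 3/2): (-3, 5) → (-6, 15/2); (5, -5) → (10, -15/2); (4, -11/2) → (8, -33/4)

image vertices: (-6, 15/2), (10, -15/2), (8, -33/4)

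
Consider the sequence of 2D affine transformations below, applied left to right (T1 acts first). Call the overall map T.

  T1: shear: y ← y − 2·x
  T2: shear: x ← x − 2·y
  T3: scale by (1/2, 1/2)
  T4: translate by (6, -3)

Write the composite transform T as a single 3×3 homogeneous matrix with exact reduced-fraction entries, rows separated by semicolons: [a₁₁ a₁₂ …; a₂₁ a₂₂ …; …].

T1 = [1 0 0; -2 1 0; 0 0 1]
T2·T1 = [5 -2 0; -2 1 0; 0 0 1]
T3·…·T1 = [5/2 -1 0; -1 1/2 0; 0 0 1]
T4·…·T1 = [5/2 -1 6; -1 1/2 -3; 0 0 1]

T = [5/2 -1 6; -1 1/2 -3; 0 0 1]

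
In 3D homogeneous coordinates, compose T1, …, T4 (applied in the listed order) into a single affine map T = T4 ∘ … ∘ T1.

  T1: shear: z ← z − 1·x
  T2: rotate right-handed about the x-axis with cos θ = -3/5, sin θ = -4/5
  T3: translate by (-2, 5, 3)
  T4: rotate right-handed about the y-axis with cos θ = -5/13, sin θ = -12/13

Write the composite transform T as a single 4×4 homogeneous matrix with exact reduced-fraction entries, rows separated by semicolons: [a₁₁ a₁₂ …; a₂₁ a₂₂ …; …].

T1 = [1 0 0 0; 0 1 0 0; -1 0 1 0; 0 0 0 1]
T2·T1 = [1 0 0 0; -4/5 -3/5 4/5 0; 3/5 -4/5 -3/5 0; 0 0 0 1]
T3·…·T1 = [1 0 0 -2; -4/5 -3/5 4/5 5; 3/5 -4/5 -3/5 3; 0 0 0 1]
T4·…·T1 = [-61/65 48/65 36/65 -2; -4/5 -3/5 4/5 5; 9/13 4/13 3/13 -3; 0 0 0 1]

T = [-61/65 48/65 36/65 -2; -4/5 -3/5 4/5 5; 9/13 4/13 3/13 -3; 0 0 0 1]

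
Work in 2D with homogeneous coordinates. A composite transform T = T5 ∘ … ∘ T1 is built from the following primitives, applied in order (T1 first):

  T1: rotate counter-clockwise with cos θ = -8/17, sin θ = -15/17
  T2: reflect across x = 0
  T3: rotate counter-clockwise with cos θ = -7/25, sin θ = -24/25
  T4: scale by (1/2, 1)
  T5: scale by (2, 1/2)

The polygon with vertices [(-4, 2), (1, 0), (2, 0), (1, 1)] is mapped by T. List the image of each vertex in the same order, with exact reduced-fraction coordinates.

T1 rotate counter-clockwise with cos θ = -8/17, sin θ = -15/17: (-4, 2) → (62/17, 44/17); (1, 0) → (-8/17, -15/17); (2, 0) → (-16/17, -30/17); (1, 1) → (7/17, -23/17)
T2 reflect across x = 0: (62/17, 44/17) → (-62/17, 44/17); (-8/17, -15/17) → (8/17, -15/17); (-16/17, -30/17) → (16/17, -30/17); (7/17, -23/17) → (-7/17, -23/17)
T3 rotate counter-clockwise with cos θ = -7/25, sin θ = -24/25: (-62/17, 44/17) → (298/85, 236/85); (8/17, -15/17) → (-416/425, -87/425); (16/17, -30/17) → (-832/425, -174/425); (-7/17, -23/17) → (-503/425, 329/425)
T4 scale by (1/2, 1): (298/85, 236/85) → (149/85, 236/85); (-416/425, -87/425) → (-208/425, -87/425); (-832/425, -174/425) → (-416/425, -174/425); (-503/425, 329/425) → (-503/850, 329/425)
T5 scale by (2, 1/2): (149/85, 236/85) → (298/85, 118/85); (-208/425, -87/425) → (-416/425, -87/850); (-416/425, -174/425) → (-832/425, -87/425); (-503/850, 329/425) → (-503/425, 329/850)

image vertices: (298/85, 118/85), (-416/425, -87/850), (-832/425, -87/425), (-503/425, 329/850)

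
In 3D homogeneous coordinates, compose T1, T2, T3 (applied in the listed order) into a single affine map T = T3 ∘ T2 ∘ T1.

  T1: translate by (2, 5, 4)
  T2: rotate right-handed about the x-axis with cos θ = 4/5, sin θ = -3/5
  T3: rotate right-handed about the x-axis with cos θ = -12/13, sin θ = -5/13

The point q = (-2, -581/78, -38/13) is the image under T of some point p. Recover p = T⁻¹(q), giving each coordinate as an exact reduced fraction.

p = (-4, 3/2, 2/3)

T1 = [1 0 0 2; 0 1 0 5; 0 0 1 4; 0 0 0 1]
T2·T1 = [1 0 0 2; 0 4/5 3/5 32/5; 0 -3/5 4/5 1/5; 0 0 0 1]
T3·…·T1 = [1 0 0 2; 0 -63/65 -16/65 -379/65; 0 16/65 -63/65 -172/65; 0 0 0 1]
det M = 1; M⁻¹ = [1 0 0 -2; 0 -63/65 16/65 -5; 0 -16/65 -63/65 -4; 0 0 0 1]
M⁻¹ · (-2, -581/78, -38/13)ᵀ = (-4, 3/2, 2/3)ᵀ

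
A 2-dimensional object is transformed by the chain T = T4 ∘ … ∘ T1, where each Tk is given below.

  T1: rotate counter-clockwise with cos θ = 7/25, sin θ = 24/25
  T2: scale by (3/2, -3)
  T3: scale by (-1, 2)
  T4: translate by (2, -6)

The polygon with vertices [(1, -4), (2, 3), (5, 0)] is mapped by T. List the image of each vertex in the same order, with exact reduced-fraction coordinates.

T1 rotate counter-clockwise with cos θ = 7/25, sin θ = 24/25: (1, -4) → (103/25, -4/25); (2, 3) → (-58/25, 69/25); (5, 0) → (7/5, 24/5)
T2 scale by (3/2, -3): (103/25, -4/25) → (309/50, 12/25); (-58/25, 69/25) → (-87/25, -207/25); (7/5, 24/5) → (21/10, -72/5)
T3 scale by (-1, 2): (309/50, 12/25) → (-309/50, 24/25); (-87/25, -207/25) → (87/25, -414/25); (21/10, -72/5) → (-21/10, -144/5)
T4 translate by (2, -6): (-309/50, 24/25) → (-209/50, -126/25); (87/25, -414/25) → (137/25, -564/25); (-21/10, -144/5) → (-1/10, -174/5)

image vertices: (-209/50, -126/25), (137/25, -564/25), (-1/10, -174/5)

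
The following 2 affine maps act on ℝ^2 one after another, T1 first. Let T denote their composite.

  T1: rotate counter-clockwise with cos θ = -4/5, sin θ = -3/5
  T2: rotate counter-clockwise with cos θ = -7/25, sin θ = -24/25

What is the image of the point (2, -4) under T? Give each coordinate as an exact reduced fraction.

T(p) = (76/25, 82/25)

T1 rotate counter-clockwise with cos θ = -4/5, sin θ = -3/5: (2, -4) → (-4, 2)
T2 rotate counter-clockwise with cos θ = -7/25, sin θ = -24/25: (-4, 2) → (76/25, 82/25)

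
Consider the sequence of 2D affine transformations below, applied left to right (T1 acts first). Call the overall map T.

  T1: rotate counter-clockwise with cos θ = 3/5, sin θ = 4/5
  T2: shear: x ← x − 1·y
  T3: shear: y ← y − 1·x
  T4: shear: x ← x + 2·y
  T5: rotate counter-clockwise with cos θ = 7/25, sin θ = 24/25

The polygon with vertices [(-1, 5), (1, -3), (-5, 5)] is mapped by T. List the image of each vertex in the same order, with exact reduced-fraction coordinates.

T1 rotate counter-clockwise with cos θ = 3/5, sin θ = 4/5: (-1, 5) → (-23/5, 11/5); (1, -3) → (3, -1); (-5, 5) → (-7, -1)
T2 shear: x ← x − 1·y: (-23/5, 11/5) → (-34/5, 11/5); (3, -1) → (4, -1); (-7, -1) → (-6, -1)
T3 shear: y ← y − 1·x: (-34/5, 11/5) → (-34/5, 9); (4, -1) → (4, -5); (-6, -1) → (-6, 5)
T4 shear: x ← x + 2·y: (-34/5, 9) → (56/5, 9); (4, -5) → (-6, -5); (-6, 5) → (4, 5)
T5 rotate counter-clockwise with cos θ = 7/25, sin θ = 24/25: (56/5, 9) → (-688/125, 1659/125); (-6, -5) → (78/25, -179/25); (4, 5) → (-92/25, 131/25)

image vertices: (-688/125, 1659/125), (78/25, -179/25), (-92/25, 131/25)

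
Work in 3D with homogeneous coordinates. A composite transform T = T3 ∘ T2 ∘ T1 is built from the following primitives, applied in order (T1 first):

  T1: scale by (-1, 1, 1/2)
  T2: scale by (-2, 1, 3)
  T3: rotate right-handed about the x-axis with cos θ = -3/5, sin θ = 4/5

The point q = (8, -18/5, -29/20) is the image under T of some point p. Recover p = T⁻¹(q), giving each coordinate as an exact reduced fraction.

p = (4, 1, 5/2)

T1 = [-1 0 0 0; 0 1 0 0; 0 0 1/2 0; 0 0 0 1]
T2·T1 = [2 0 0 0; 0 1 0 0; 0 0 3/2 0; 0 0 0 1]
T3·…·T1 = [2 0 0 0; 0 -3/5 -6/5 0; 0 4/5 -9/10 0; 0 0 0 1]
det M = 3; M⁻¹ = [1/2 0 0 0; 0 -3/5 4/5 0; 0 -8/15 -2/5 0; 0 0 0 1]
M⁻¹ · (8, -18/5, -29/20)ᵀ = (4, 1, 5/2)ᵀ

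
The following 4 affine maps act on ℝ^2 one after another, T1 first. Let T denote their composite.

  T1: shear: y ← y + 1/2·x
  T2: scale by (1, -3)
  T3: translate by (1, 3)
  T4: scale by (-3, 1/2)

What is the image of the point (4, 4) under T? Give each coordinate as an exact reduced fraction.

T1 shear: y ← y + 1/2·x: (4, 4) → (4, 6)
T2 scale by (1, -3): (4, 6) → (4, -18)
T3 translate by (1, 3): (4, -18) → (5, -15)
T4 scale by (-3, 1/2): (5, -15) → (-15, -15/2)

T(p) = (-15, -15/2)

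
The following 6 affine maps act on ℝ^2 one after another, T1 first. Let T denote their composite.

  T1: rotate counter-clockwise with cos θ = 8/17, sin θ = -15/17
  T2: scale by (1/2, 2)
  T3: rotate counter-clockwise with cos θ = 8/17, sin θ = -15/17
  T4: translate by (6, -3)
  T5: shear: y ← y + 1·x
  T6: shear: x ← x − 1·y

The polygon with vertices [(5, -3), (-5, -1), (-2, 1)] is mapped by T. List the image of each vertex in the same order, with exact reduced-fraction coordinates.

image vertices: (4827/578, -7339/578), (-1235/578, 8283/578), (503/578, 5237/578)

T1 rotate counter-clockwise with cos θ = 8/17, sin θ = -15/17: (5, -3) → (-5/17, -99/17); (-5, -1) → (-55/17, 67/17); (-2, 1) → (-1/17, 38/17)
T2 scale by (1/2, 2): (-5/17, -99/17) → (-5/34, -198/17); (-55/17, 67/17) → (-55/34, 134/17); (-1/17, 38/17) → (-1/34, 76/17)
T3 rotate counter-clockwise with cos θ = 8/17, sin θ = -15/17: (-5/34, -198/17) → (-2990/289, -3093/578); (-55/34, 134/17) → (1790/289, 2969/578); (-1/34, 76/17) → (1136/289, 1231/578)
T4 translate by (6, -3): (-2990/289, -3093/578) → (-1256/289, -4827/578); (1790/289, 2969/578) → (3524/289, 1235/578); (1136/289, 1231/578) → (2870/289, -503/578)
T5 shear: y ← y + 1·x: (-1256/289, -4827/578) → (-1256/289, -7339/578); (3524/289, 1235/578) → (3524/289, 8283/578); (2870/289, -503/578) → (2870/289, 5237/578)
T6 shear: x ← x − 1·y: (-1256/289, -7339/578) → (4827/578, -7339/578); (3524/289, 8283/578) → (-1235/578, 8283/578); (2870/289, 5237/578) → (503/578, 5237/578)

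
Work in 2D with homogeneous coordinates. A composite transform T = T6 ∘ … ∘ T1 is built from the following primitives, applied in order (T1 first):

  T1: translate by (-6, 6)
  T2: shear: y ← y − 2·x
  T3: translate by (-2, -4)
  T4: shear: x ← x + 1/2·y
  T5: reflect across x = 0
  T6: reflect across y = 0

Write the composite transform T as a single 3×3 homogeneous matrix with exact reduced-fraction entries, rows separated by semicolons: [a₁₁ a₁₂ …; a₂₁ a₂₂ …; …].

T = [0 -1/2 1; 2 -1 -14; 0 0 1]

T1 = [1 0 -6; 0 1 6; 0 0 1]
T2·T1 = [1 0 -6; -2 1 18; 0 0 1]
T3·…·T1 = [1 0 -8; -2 1 14; 0 0 1]
T4·…·T1 = [0 1/2 -1; -2 1 14; 0 0 1]
T5·…·T1 = [0 -1/2 1; -2 1 14; 0 0 1]
T6·…·T1 = [0 -1/2 1; 2 -1 -14; 0 0 1]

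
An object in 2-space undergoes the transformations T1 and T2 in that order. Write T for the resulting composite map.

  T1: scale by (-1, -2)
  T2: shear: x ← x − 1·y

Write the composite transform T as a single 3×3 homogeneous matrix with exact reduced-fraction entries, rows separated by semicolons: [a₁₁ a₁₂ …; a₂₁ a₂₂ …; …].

T = [-1 2 0; 0 -2 0; 0 0 1]

T1 = [-1 0 0; 0 -2 0; 0 0 1]
T2·T1 = [-1 2 0; 0 -2 0; 0 0 1]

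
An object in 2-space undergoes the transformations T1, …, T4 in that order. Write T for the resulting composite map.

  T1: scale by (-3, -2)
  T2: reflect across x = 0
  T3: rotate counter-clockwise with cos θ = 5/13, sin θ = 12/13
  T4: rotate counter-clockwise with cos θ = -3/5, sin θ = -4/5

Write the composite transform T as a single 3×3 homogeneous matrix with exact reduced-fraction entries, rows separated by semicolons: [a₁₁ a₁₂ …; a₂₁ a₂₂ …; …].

T1 = [-3 0 0; 0 -2 0; 0 0 1]
T2·T1 = [3 0 0; 0 -2 0; 0 0 1]
T3·…·T1 = [15/13 24/13 0; 36/13 -10/13 0; 0 0 1]
T4·…·T1 = [99/65 -112/65 0; -168/65 -66/65 0; 0 0 1]

T = [99/65 -112/65 0; -168/65 -66/65 0; 0 0 1]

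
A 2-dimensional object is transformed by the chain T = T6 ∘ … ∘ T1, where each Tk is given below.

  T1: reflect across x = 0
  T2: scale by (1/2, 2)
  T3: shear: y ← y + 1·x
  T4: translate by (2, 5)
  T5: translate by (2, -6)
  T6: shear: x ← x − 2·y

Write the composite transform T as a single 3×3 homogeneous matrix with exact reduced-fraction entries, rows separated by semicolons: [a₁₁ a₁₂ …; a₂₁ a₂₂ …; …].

T = [1/2 -4 6; -1/2 2 -1; 0 0 1]

T1 = [-1 0 0; 0 1 0; 0 0 1]
T2·T1 = [-1/2 0 0; 0 2 0; 0 0 1]
T3·…·T1 = [-1/2 0 0; -1/2 2 0; 0 0 1]
T4·…·T1 = [-1/2 0 2; -1/2 2 5; 0 0 1]
T5·…·T1 = [-1/2 0 4; -1/2 2 -1; 0 0 1]
T6·…·T1 = [1/2 -4 6; -1/2 2 -1; 0 0 1]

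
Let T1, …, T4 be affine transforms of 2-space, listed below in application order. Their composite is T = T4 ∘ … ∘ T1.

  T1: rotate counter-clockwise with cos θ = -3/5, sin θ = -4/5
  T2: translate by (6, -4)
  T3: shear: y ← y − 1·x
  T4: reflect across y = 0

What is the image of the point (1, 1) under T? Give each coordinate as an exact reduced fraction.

T1 rotate counter-clockwise with cos θ = -3/5, sin θ = -4/5: (1, 1) → (1/5, -7/5)
T2 translate by (6, -4): (1/5, -7/5) → (31/5, -27/5)
T3 shear: y ← y − 1·x: (31/5, -27/5) → (31/5, -58/5)
T4 reflect across y = 0: (31/5, -58/5) → (31/5, 58/5)

T(p) = (31/5, 58/5)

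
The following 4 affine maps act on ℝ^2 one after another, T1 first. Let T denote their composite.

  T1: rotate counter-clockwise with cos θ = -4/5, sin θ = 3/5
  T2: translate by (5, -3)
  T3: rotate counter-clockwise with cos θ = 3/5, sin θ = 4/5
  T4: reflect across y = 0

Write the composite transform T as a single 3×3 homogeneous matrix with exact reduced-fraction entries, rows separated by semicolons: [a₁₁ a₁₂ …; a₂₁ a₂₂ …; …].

T1 = [-4/5 -3/5 0; 3/5 -4/5 0; 0 0 1]
T2·T1 = [-4/5 -3/5 5; 3/5 -4/5 -3; 0 0 1]
T3·…·T1 = [-24/25 7/25 27/5; -7/25 -24/25 11/5; 0 0 1]
T4·…·T1 = [-24/25 7/25 27/5; 7/25 24/25 -11/5; 0 0 1]

T = [-24/25 7/25 27/5; 7/25 24/25 -11/5; 0 0 1]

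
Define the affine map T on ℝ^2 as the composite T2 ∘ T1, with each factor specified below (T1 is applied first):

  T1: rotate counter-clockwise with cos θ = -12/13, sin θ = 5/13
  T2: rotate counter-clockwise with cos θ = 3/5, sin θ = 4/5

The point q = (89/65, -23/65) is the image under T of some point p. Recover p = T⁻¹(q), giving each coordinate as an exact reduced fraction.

T1 = [-12/13 -5/13 0; 5/13 -12/13 0; 0 0 1]
T2·T1 = [-56/65 33/65 0; -33/65 -56/65 0; 0 0 1]
det M = 1; M⁻¹ = [-56/65 -33/65 0; 33/65 -56/65 0; 0 0 1]
M⁻¹ · (89/65, -23/65)ᵀ = (-1, 1)ᵀ

p = (-1, 1)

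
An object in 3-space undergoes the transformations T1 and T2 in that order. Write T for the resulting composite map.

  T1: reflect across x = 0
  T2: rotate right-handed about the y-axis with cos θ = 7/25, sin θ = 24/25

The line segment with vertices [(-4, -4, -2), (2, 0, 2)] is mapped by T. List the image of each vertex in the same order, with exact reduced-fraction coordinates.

image vertices: (-4/5, -4, -22/5), (34/25, 0, 62/25)

T1 reflect across x = 0: (-4, -4, -2) → (4, -4, -2); (2, 0, 2) → (-2, 0, 2)
T2 rotate right-handed about the y-axis with cos θ = 7/25, sin θ = 24/25: (4, -4, -2) → (-4/5, -4, -22/5); (-2, 0, 2) → (34/25, 0, 62/25)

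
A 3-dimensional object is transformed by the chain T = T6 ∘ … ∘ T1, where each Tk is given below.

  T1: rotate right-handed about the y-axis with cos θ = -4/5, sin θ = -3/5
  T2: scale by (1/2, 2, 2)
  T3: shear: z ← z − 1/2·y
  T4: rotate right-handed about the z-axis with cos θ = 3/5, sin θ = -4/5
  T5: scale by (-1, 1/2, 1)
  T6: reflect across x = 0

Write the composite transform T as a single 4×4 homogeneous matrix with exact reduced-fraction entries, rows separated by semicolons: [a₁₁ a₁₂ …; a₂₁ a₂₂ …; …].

T = [-6/25 8/5 -9/50 0; 4/25 3/5 3/25 0; 6/5 -1 -8/5 0; 0 0 0 1]

T1 = [-4/5 0 -3/5 0; 0 1 0 0; 3/5 0 -4/5 0; 0 0 0 1]
T2·T1 = [-2/5 0 -3/10 0; 0 2 0 0; 6/5 0 -8/5 0; 0 0 0 1]
T3·…·T1 = [-2/5 0 -3/10 0; 0 2 0 0; 6/5 -1 -8/5 0; 0 0 0 1]
T4·…·T1 = [-6/25 8/5 -9/50 0; 8/25 6/5 6/25 0; 6/5 -1 -8/5 0; 0 0 0 1]
T5·…·T1 = [6/25 -8/5 9/50 0; 4/25 3/5 3/25 0; 6/5 -1 -8/5 0; 0 0 0 1]
T6·…·T1 = [-6/25 8/5 -9/50 0; 4/25 3/5 3/25 0; 6/5 -1 -8/5 0; 0 0 0 1]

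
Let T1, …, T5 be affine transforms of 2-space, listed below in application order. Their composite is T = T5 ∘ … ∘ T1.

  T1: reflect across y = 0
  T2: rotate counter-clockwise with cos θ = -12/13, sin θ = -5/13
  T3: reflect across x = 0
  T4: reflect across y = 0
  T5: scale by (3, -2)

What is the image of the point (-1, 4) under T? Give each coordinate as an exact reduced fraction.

T(p) = (24/13, 106/13)

T1 reflect across y = 0: (-1, 4) → (-1, -4)
T2 rotate counter-clockwise with cos θ = -12/13, sin θ = -5/13: (-1, -4) → (-8/13, 53/13)
T3 reflect across x = 0: (-8/13, 53/13) → (8/13, 53/13)
T4 reflect across y = 0: (8/13, 53/13) → (8/13, -53/13)
T5 scale by (3, -2): (8/13, -53/13) → (24/13, 106/13)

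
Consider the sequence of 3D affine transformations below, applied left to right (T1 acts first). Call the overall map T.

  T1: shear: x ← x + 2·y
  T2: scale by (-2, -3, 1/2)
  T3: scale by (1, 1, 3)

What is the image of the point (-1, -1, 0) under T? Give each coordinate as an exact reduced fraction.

T(p) = (6, 3, 0)

T1 shear: x ← x + 2·y: (-1, -1, 0) → (-3, -1, 0)
T2 scale by (-2, -3, 1/2): (-3, -1, 0) → (6, 3, 0)
T3 scale by (1, 1, 3): (6, 3, 0) → (6, 3, 0)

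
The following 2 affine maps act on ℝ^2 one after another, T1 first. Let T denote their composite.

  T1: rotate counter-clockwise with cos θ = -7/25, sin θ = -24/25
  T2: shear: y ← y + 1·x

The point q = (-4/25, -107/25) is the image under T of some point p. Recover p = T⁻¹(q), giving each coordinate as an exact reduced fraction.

T1 = [-7/25 24/25 0; -24/25 -7/25 0; 0 0 1]
T2·T1 = [-7/25 24/25 0; -31/25 17/25 0; 0 0 1]
det M = 1; M⁻¹ = [17/25 -24/25 0; 31/25 -7/25 0; 0 0 1]
M⁻¹ · (-4/25, -107/25)ᵀ = (4, 1)ᵀ

p = (4, 1)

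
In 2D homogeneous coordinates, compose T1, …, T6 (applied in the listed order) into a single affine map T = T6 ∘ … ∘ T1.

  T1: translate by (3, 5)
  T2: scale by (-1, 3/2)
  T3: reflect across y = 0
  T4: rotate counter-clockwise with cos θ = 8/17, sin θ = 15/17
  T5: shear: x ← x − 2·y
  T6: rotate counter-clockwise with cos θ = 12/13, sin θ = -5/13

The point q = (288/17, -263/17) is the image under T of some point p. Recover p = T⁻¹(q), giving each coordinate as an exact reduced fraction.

T1 = [1 0 3; 0 1 5; 0 0 1]
T2·T1 = [-1 0 -3; 0 3/2 15/2; 0 0 1]
T3·…·T1 = [-1 0 -3; 0 -3/2 -15/2; 0 0 1]
T4·…·T1 = [-8/17 45/34 177/34; -15/17 -12/17 -105/17; 0 0 1]
T5·…·T1 = [22/17 93/34 597/34; -15/17 -12/17 -105/17; 0 0 1]
T6·…·T1 = [189/221 498/221 3057/221; -290/221 -753/442 -5505/442; 0 0 1]
det M = 3/2; M⁻¹ = [-251/221 -332/221 -3; 580/663 126/221 -5; 0 0 1]
M⁻¹ · (288/17, -263/17)ᵀ = (1, 1)ᵀ

p = (1, 1)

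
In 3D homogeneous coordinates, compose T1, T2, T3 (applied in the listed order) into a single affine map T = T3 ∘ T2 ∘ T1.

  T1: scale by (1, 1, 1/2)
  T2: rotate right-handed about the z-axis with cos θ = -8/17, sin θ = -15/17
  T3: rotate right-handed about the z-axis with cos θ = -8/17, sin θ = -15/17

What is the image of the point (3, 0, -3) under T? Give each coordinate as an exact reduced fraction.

T(p) = (-483/289, 720/289, -3/2)

T1 scale by (1, 1, 1/2): (3, 0, -3) → (3, 0, -3/2)
T2 rotate right-handed about the z-axis with cos θ = -8/17, sin θ = -15/17: (3, 0, -3/2) → (-24/17, -45/17, -3/2)
T3 rotate right-handed about the z-axis with cos θ = -8/17, sin θ = -15/17: (-24/17, -45/17, -3/2) → (-483/289, 720/289, -3/2)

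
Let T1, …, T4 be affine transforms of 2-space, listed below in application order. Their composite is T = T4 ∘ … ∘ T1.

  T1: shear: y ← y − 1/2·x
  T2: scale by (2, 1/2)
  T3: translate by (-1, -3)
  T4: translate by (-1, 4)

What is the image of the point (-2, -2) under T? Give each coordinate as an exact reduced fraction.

T1 shear: y ← y − 1/2·x: (-2, -2) → (-2, -1)
T2 scale by (2, 1/2): (-2, -1) → (-4, -1/2)
T3 translate by (-1, -3): (-4, -1/2) → (-5, -7/2)
T4 translate by (-1, 4): (-5, -7/2) → (-6, 1/2)

T(p) = (-6, 1/2)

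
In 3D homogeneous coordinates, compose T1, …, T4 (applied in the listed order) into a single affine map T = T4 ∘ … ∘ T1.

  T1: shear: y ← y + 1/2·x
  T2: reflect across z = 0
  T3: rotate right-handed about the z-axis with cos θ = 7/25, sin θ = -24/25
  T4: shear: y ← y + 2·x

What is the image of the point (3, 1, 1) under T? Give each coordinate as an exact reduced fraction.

T(p) = (81/25, 43/10, -1)

T1 shear: y ← y + 1/2·x: (3, 1, 1) → (3, 5/2, 1)
T2 reflect across z = 0: (3, 5/2, 1) → (3, 5/2, -1)
T3 rotate right-handed about the z-axis with cos θ = 7/25, sin θ = -24/25: (3, 5/2, -1) → (81/25, -109/50, -1)
T4 shear: y ← y + 2·x: (81/25, -109/50, -1) → (81/25, 43/10, -1)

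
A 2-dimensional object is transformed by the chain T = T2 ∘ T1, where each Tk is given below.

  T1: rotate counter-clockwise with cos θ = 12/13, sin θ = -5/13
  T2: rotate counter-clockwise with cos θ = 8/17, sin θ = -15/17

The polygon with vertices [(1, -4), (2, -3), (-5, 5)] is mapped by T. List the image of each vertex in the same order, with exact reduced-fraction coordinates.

image vertices: (-859/221, -304/221), (-618/221, -503/221), (995/221, 1205/221)

T1 rotate counter-clockwise with cos θ = 12/13, sin θ = -5/13: (1, -4) → (-8/13, -53/13); (2, -3) → (9/13, -46/13); (-5, 5) → (-35/13, 85/13)
T2 rotate counter-clockwise with cos θ = 8/17, sin θ = -15/17: (-8/13, -53/13) → (-859/221, -304/221); (9/13, -46/13) → (-618/221, -503/221); (-35/13, 85/13) → (995/221, 1205/221)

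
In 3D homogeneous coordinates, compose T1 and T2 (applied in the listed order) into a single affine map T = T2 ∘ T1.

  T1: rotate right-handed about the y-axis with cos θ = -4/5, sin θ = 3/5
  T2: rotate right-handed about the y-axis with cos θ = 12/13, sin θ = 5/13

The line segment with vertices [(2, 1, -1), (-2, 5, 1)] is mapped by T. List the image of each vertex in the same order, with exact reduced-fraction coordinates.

T1 rotate right-handed about the y-axis with cos θ = -4/5, sin θ = 3/5: (2, 1, -1) → (-11/5, 1, -2/5); (-2, 5, 1) → (11/5, 5, 2/5)
T2 rotate right-handed about the y-axis with cos θ = 12/13, sin θ = 5/13: (-11/5, 1, -2/5) → (-142/65, 1, 31/65); (11/5, 5, 2/5) → (142/65, 5, -31/65)

image vertices: (-142/65, 1, 31/65), (142/65, 5, -31/65)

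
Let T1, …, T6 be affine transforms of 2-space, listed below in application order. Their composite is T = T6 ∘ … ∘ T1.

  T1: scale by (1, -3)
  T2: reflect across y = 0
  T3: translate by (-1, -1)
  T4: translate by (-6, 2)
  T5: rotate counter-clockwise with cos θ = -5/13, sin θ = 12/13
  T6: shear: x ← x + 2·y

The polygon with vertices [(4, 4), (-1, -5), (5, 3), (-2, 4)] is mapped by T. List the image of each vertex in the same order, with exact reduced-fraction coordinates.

image vertices: (-343/13, -101/13), (12, -2), (-258/13, -74/13), (-457/13, -173/13)

T1 scale by (1, -3): (4, 4) → (4, -12); (-1, -5) → (-1, 15); (5, 3) → (5, -9); (-2, 4) → (-2, -12)
T2 reflect across y = 0: (4, -12) → (4, 12); (-1, 15) → (-1, -15); (5, -9) → (5, 9); (-2, -12) → (-2, 12)
T3 translate by (-1, -1): (4, 12) → (3, 11); (-1, -15) → (-2, -16); (5, 9) → (4, 8); (-2, 12) → (-3, 11)
T4 translate by (-6, 2): (3, 11) → (-3, 13); (-2, -16) → (-8, -14); (4, 8) → (-2, 10); (-3, 11) → (-9, 13)
T5 rotate counter-clockwise with cos θ = -5/13, sin θ = 12/13: (-3, 13) → (-141/13, -101/13); (-8, -14) → (16, -2); (-2, 10) → (-110/13, -74/13); (-9, 13) → (-111/13, -173/13)
T6 shear: x ← x + 2·y: (-141/13, -101/13) → (-343/13, -101/13); (16, -2) → (12, -2); (-110/13, -74/13) → (-258/13, -74/13); (-111/13, -173/13) → (-457/13, -173/13)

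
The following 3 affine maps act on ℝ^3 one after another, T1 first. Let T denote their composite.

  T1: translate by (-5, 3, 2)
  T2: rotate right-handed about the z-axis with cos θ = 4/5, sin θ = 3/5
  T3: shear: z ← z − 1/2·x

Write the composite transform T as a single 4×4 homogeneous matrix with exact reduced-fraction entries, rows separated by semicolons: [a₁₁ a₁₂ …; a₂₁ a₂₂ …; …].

T1 = [1 0 0 -5; 0 1 0 3; 0 0 1 2; 0 0 0 1]
T2·T1 = [4/5 -3/5 0 -29/5; 3/5 4/5 0 -3/5; 0 0 1 2; 0 0 0 1]
T3·…·T1 = [4/5 -3/5 0 -29/5; 3/5 4/5 0 -3/5; -2/5 3/10 1 49/10; 0 0 0 1]

T = [4/5 -3/5 0 -29/5; 3/5 4/5 0 -3/5; -2/5 3/10 1 49/10; 0 0 0 1]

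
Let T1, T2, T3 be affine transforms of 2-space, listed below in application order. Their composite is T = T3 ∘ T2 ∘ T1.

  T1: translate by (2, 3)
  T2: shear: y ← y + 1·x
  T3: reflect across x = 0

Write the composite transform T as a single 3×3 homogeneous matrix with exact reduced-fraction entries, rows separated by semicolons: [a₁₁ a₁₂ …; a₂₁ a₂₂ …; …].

T = [-1 0 -2; 1 1 5; 0 0 1]

T1 = [1 0 2; 0 1 3; 0 0 1]
T2·T1 = [1 0 2; 1 1 5; 0 0 1]
T3·…·T1 = [-1 0 -2; 1 1 5; 0 0 1]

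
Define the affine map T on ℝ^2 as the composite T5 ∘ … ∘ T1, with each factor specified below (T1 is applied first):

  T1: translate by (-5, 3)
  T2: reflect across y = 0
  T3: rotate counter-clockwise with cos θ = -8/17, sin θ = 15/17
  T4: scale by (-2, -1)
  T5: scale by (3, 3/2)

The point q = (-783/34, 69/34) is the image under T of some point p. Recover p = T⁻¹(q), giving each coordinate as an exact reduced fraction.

T1 = [1 0 -5; 0 1 3; 0 0 1]
T2·T1 = [1 0 -5; 0 -1 -3; 0 0 1]
T3·…·T1 = [-8/17 15/17 5; 15/17 8/17 -3; 0 0 1]
T4·…·T1 = [16/17 -30/17 -10; -15/17 -8/17 3; 0 0 1]
T5·…·T1 = [48/17 -90/17 -30; -45/34 -12/17 9/2; 0 0 1]
det M = -9; M⁻¹ = [4/51 -10/17 5; -5/34 -16/51 -3; 0 0 1]
M⁻¹ · (-783/34, 69/34)ᵀ = (2, -1/4)ᵀ

p = (2, -1/4)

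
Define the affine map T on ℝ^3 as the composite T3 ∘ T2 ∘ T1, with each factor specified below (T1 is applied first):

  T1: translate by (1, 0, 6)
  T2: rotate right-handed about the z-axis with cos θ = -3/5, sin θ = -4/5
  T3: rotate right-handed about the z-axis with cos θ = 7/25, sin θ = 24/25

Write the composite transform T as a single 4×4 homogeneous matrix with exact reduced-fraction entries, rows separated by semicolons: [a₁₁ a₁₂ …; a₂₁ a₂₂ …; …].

T1 = [1 0 0 1; 0 1 0 0; 0 0 1 6; 0 0 0 1]
T2·T1 = [-3/5 4/5 0 -3/5; -4/5 -3/5 0 -4/5; 0 0 1 6; 0 0 0 1]
T3·…·T1 = [3/5 4/5 0 3/5; -4/5 3/5 0 -4/5; 0 0 1 6; 0 0 0 1]

T = [3/5 4/5 0 3/5; -4/5 3/5 0 -4/5; 0 0 1 6; 0 0 0 1]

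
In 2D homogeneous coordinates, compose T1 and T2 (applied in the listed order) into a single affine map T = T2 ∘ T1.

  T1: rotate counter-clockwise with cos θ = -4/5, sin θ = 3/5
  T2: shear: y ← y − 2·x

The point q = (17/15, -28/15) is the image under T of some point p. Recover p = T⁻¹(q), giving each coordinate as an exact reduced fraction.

T1 = [-4/5 -3/5 0; 3/5 -4/5 0; 0 0 1]
T2·T1 = [-4/5 -3/5 0; 11/5 2/5 0; 0 0 1]
det M = 1; M⁻¹ = [2/5 3/5 0; -11/5 -4/5 0; 0 0 1]
M⁻¹ · (17/15, -28/15)ᵀ = (-2/3, -1)ᵀ

p = (-2/3, -1)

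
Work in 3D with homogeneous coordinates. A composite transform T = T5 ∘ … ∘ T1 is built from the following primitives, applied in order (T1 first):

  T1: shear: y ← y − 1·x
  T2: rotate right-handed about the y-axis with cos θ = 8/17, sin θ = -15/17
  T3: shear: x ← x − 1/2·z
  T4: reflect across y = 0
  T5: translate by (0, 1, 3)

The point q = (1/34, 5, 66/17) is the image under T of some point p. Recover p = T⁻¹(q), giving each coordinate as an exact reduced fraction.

T1 = [1 0 0 0; -1 1 0 0; 0 0 1 0; 0 0 0 1]
T2·T1 = [8/17 0 -15/17 0; -1 1 0 0; 15/17 0 8/17 0; 0 0 0 1]
T3·…·T1 = [1/34 0 -19/17 0; -1 1 0 0; 15/17 0 8/17 0; 0 0 0 1]
T4·…·T1 = [1/34 0 -19/17 0; 1 -1 0 0; 15/17 0 8/17 0; 0 0 0 1]
T5·…·T1 = [1/34 0 -19/17 0; 1 -1 0 1; 15/17 0 8/17 3; 0 0 0 1]
det M = -1; M⁻¹ = [8/17 0 19/17 -57/17; 8/17 -1 19/17 -40/17; -15/17 0 1/34 -3/34; 0 0 0 1]
M⁻¹ · (1/34, 5, 66/17)ᵀ = (1, -3, 0)ᵀ

p = (1, -3, 0)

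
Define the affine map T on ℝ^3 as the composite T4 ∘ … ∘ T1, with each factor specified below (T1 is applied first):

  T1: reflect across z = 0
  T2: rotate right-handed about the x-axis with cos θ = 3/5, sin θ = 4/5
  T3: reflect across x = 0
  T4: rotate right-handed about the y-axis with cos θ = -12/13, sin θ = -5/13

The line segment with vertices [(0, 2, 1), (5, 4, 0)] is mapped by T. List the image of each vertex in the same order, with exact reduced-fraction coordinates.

T1 reflect across z = 0: (0, 2, 1) → (0, 2, -1); (5, 4, 0) → (5, 4, 0)
T2 rotate right-handed about the x-axis with cos θ = 3/5, sin θ = 4/5: (0, 2, -1) → (0, 2, 1); (5, 4, 0) → (5, 12/5, 16/5)
T3 reflect across x = 0: (0, 2, 1) → (0, 2, 1); (5, 12/5, 16/5) → (-5, 12/5, 16/5)
T4 rotate right-handed about the y-axis with cos θ = -12/13, sin θ = -5/13: (0, 2, 1) → (-5/13, 2, -12/13); (-5, 12/5, 16/5) → (44/13, 12/5, -317/65)

image vertices: (-5/13, 2, -12/13), (44/13, 12/5, -317/65)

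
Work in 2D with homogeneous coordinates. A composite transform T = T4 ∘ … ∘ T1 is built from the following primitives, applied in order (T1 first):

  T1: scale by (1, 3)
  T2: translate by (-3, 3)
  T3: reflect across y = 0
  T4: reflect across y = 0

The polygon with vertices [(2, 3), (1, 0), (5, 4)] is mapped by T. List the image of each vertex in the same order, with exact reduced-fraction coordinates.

image vertices: (-1, 12), (-2, 3), (2, 15)

T1 scale by (1, 3): (2, 3) → (2, 9); (1, 0) → (1, 0); (5, 4) → (5, 12)
T2 translate by (-3, 3): (2, 9) → (-1, 12); (1, 0) → (-2, 3); (5, 12) → (2, 15)
T3 reflect across y = 0: (-1, 12) → (-1, -12); (-2, 3) → (-2, -3); (2, 15) → (2, -15)
T4 reflect across y = 0: (-1, -12) → (-1, 12); (-2, -3) → (-2, 3); (2, -15) → (2, 15)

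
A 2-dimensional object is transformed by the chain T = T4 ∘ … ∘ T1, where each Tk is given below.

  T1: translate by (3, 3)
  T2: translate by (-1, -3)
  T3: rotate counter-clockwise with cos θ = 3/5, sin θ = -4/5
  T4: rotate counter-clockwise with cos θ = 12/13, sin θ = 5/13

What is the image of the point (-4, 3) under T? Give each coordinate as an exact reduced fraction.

T(p) = (-1/5, 18/5)

T1 translate by (3, 3): (-4, 3) → (-1, 6)
T2 translate by (-1, -3): (-1, 6) → (-2, 3)
T3 rotate counter-clockwise with cos θ = 3/5, sin θ = -4/5: (-2, 3) → (6/5, 17/5)
T4 rotate counter-clockwise with cos θ = 12/13, sin θ = 5/13: (6/5, 17/5) → (-1/5, 18/5)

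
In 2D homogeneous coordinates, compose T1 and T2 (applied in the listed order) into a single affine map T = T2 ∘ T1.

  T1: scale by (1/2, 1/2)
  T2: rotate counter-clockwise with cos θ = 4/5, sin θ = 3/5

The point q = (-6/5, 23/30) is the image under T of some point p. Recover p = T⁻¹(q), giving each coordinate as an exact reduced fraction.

T1 = [1/2 0 0; 0 1/2 0; 0 0 1]
T2·T1 = [2/5 -3/10 0; 3/10 2/5 0; 0 0 1]
det M = 1/4; M⁻¹ = [8/5 6/5 0; -6/5 8/5 0; 0 0 1]
M⁻¹ · (-6/5, 23/30)ᵀ = (-1, 8/3)ᵀ

p = (-1, 8/3)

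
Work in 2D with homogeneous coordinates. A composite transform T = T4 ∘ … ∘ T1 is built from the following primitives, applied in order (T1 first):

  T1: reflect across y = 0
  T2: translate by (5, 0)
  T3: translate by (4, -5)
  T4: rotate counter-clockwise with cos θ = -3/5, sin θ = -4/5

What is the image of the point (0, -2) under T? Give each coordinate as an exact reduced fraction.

T(p) = (-39/5, -27/5)

T1 reflect across y = 0: (0, -2) → (0, 2)
T2 translate by (5, 0): (0, 2) → (5, 2)
T3 translate by (4, -5): (5, 2) → (9, -3)
T4 rotate counter-clockwise with cos θ = -3/5, sin θ = -4/5: (9, -3) → (-39/5, -27/5)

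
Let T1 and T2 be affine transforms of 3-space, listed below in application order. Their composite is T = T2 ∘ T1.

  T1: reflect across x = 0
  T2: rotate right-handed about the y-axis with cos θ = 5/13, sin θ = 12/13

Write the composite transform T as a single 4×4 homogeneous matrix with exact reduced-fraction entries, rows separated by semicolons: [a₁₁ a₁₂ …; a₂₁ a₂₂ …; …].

T = [-5/13 0 12/13 0; 0 1 0 0; 12/13 0 5/13 0; 0 0 0 1]

T1 = [-1 0 0 0; 0 1 0 0; 0 0 1 0; 0 0 0 1]
T2·T1 = [-5/13 0 12/13 0; 0 1 0 0; 12/13 0 5/13 0; 0 0 0 1]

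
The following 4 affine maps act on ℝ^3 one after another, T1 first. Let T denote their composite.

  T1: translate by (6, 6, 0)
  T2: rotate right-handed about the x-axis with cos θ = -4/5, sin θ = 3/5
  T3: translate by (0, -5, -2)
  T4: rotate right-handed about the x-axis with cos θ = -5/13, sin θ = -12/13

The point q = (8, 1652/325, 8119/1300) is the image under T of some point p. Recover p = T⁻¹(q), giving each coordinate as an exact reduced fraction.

T1 = [1 0 0 6; 0 1 0 6; 0 0 1 0; 0 0 0 1]
T2·T1 = [1 0 0 6; 0 -4/5 -3/5 -24/5; 0 3/5 -4/5 18/5; 0 0 0 1]
T3·…·T1 = [1 0 0 6; 0 -4/5 -3/5 -49/5; 0 3/5 -4/5 8/5; 0 0 0 1]
T4·…·T1 = [1 0 0 6; 0 56/65 -33/65 341/65; 0 33/65 56/65 548/65; 0 0 0 1]
det M = 1; M⁻¹ = [1 0 0 -6; 0 56/65 33/65 -44/5; 0 -33/65 56/65 -23/5; 0 0 0 1]
M⁻¹ · (8, 1652/325, 8119/1300)ᵀ = (2, -5/4, -9/5)ᵀ

p = (2, -5/4, -9/5)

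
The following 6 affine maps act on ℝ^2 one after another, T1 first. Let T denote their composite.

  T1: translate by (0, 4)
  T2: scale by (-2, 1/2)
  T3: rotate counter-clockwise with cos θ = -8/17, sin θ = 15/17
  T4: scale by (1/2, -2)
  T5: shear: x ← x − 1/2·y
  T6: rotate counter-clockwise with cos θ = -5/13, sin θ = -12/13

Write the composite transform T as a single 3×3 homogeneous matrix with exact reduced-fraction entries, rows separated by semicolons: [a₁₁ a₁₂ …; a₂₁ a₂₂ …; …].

T = [830/221 539/884 539/221; -36/221 53/221 212/221; 0 0 1]

T1 = [1 0 0; 0 1 4; 0 0 1]
T2·T1 = [-2 0 0; 0 1/2 2; 0 0 1]
T3·…·T1 = [16/17 -15/34 -30/17; -30/17 -4/17 -16/17; 0 0 1]
T4·…·T1 = [8/17 -15/68 -15/17; 60/17 8/17 32/17; 0 0 1]
T5·…·T1 = [-22/17 -31/68 -31/17; 60/17 8/17 32/17; 0 0 1]
T6·…·T1 = [830/221 539/884 539/221; -36/221 53/221 212/221; 0 0 1]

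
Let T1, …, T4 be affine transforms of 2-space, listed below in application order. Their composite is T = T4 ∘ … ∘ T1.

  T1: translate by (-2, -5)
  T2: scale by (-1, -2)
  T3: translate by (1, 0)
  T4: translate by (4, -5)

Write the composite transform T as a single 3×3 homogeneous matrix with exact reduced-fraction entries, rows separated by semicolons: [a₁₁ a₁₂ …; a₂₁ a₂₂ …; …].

T1 = [1 0 -2; 0 1 -5; 0 0 1]
T2·T1 = [-1 0 2; 0 -2 10; 0 0 1]
T3·…·T1 = [-1 0 3; 0 -2 10; 0 0 1]
T4·…·T1 = [-1 0 7; 0 -2 5; 0 0 1]

T = [-1 0 7; 0 -2 5; 0 0 1]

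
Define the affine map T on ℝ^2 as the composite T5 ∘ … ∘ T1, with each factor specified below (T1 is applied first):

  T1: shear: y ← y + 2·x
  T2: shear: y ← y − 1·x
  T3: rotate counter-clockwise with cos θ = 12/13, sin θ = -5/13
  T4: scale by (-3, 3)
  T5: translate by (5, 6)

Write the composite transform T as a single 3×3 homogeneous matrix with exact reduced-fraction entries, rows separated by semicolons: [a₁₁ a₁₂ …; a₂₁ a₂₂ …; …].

T1 = [1 0 0; 2 1 0; 0 0 1]
T2·T1 = [1 0 0; 1 1 0; 0 0 1]
T3·…·T1 = [17/13 5/13 0; 7/13 12/13 0; 0 0 1]
T4·…·T1 = [-51/13 -15/13 0; 21/13 36/13 0; 0 0 1]
T5·…·T1 = [-51/13 -15/13 5; 21/13 36/13 6; 0 0 1]

T = [-51/13 -15/13 5; 21/13 36/13 6; 0 0 1]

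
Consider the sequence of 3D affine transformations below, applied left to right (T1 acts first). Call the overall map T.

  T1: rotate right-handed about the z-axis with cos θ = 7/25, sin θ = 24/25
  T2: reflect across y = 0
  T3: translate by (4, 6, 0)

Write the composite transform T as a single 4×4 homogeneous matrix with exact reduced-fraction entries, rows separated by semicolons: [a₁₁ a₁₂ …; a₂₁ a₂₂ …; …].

T = [7/25 -24/25 0 4; -24/25 -7/25 0 6; 0 0 1 0; 0 0 0 1]

T1 = [7/25 -24/25 0 0; 24/25 7/25 0 0; 0 0 1 0; 0 0 0 1]
T2·T1 = [7/25 -24/25 0 0; -24/25 -7/25 0 0; 0 0 1 0; 0 0 0 1]
T3·…·T1 = [7/25 -24/25 0 4; -24/25 -7/25 0 6; 0 0 1 0; 0 0 0 1]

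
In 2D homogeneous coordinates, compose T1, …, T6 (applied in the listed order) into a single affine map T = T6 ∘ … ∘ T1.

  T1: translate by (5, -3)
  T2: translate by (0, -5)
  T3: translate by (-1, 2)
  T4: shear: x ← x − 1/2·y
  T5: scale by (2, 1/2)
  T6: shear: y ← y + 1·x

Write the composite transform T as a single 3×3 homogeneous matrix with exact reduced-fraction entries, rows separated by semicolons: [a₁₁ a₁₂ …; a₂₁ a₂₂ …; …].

T1 = [1 0 5; 0 1 -3; 0 0 1]
T2·T1 = [1 0 5; 0 1 -8; 0 0 1]
T3·…·T1 = [1 0 4; 0 1 -6; 0 0 1]
T4·…·T1 = [1 -1/2 7; 0 1 -6; 0 0 1]
T5·…·T1 = [2 -1 14; 0 1/2 -3; 0 0 1]
T6·…·T1 = [2 -1 14; 2 -1/2 11; 0 0 1]

T = [2 -1 14; 2 -1/2 11; 0 0 1]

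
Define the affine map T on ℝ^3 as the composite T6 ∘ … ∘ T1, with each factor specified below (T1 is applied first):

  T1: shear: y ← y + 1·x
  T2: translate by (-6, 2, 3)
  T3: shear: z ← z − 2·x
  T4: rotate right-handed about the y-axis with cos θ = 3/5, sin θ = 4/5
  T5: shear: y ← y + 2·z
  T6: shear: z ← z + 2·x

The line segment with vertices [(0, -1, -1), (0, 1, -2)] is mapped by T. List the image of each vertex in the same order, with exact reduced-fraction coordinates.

image vertices: (38/5, 137/5, 142/5), (34/5, 141/5, 131/5)

T1 shear: y ← y + 1·x: (0, -1, -1) → (0, -1, -1); (0, 1, -2) → (0, 1, -2)
T2 translate by (-6, 2, 3): (0, -1, -1) → (-6, 1, 2); (0, 1, -2) → (-6, 3, 1)
T3 shear: z ← z − 2·x: (-6, 1, 2) → (-6, 1, 14); (-6, 3, 1) → (-6, 3, 13)
T4 rotate right-handed about the y-axis with cos θ = 3/5, sin θ = 4/5: (-6, 1, 14) → (38/5, 1, 66/5); (-6, 3, 13) → (34/5, 3, 63/5)
T5 shear: y ← y + 2·z: (38/5, 1, 66/5) → (38/5, 137/5, 66/5); (34/5, 3, 63/5) → (34/5, 141/5, 63/5)
T6 shear: z ← z + 2·x: (38/5, 137/5, 66/5) → (38/5, 137/5, 142/5); (34/5, 141/5, 63/5) → (34/5, 141/5, 131/5)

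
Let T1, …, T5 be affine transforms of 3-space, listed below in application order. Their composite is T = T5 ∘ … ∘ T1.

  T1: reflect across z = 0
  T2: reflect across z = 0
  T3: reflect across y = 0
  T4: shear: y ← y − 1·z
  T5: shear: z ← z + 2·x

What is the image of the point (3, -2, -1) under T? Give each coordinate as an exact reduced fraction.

T(p) = (3, 3, 5)

T1 reflect across z = 0: (3, -2, -1) → (3, -2, 1)
T2 reflect across z = 0: (3, -2, 1) → (3, -2, -1)
T3 reflect across y = 0: (3, -2, -1) → (3, 2, -1)
T4 shear: y ← y − 1·z: (3, 2, -1) → (3, 3, -1)
T5 shear: z ← z + 2·x: (3, 3, -1) → (3, 3, 5)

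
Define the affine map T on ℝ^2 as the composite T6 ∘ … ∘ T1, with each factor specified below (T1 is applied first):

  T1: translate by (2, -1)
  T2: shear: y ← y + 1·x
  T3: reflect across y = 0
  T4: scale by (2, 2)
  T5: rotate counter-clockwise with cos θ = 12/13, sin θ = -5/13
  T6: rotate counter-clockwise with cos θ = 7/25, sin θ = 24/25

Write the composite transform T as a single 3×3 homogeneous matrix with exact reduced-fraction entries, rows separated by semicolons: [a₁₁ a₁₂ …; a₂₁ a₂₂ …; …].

T = [914/325 506/325 1322/325; 98/325 -408/325 604/325; 0 0 1]

T1 = [1 0 2; 0 1 -1; 0 0 1]
T2·T1 = [1 0 2; 1 1 1; 0 0 1]
T3·…·T1 = [1 0 2; -1 -1 -1; 0 0 1]
T4·…·T1 = [2 0 4; -2 -2 -2; 0 0 1]
T5·…·T1 = [14/13 -10/13 38/13; -34/13 -24/13 -44/13; 0 0 1]
T6·…·T1 = [914/325 506/325 1322/325; 98/325 -408/325 604/325; 0 0 1]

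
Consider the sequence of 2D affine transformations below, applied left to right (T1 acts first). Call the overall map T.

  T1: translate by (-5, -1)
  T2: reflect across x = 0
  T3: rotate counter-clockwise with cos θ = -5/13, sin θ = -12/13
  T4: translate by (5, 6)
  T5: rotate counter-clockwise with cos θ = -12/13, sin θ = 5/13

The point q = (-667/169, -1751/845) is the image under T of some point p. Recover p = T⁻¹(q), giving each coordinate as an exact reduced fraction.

p = (9/5, 0)

T1 = [1 0 -5; 0 1 -1; 0 0 1]
T2·T1 = [-1 0 5; 0 1 -1; 0 0 1]
T3·…·T1 = [5/13 12/13 -37/13; 12/13 -5/13 -55/13; 0 0 1]
T4·…·T1 = [5/13 12/13 28/13; 12/13 -5/13 23/13; 0 0 1]
T5·…·T1 = [-120/169 -119/169 -451/169; -119/169 120/169 -136/169; 0 0 1]
det M = -1; M⁻¹ = [-120/169 -119/169 -32/13; -119/169 120/169 -17/13; 0 0 1]
M⁻¹ · (-667/169, -1751/845)ᵀ = (9/5, 0)ᵀ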